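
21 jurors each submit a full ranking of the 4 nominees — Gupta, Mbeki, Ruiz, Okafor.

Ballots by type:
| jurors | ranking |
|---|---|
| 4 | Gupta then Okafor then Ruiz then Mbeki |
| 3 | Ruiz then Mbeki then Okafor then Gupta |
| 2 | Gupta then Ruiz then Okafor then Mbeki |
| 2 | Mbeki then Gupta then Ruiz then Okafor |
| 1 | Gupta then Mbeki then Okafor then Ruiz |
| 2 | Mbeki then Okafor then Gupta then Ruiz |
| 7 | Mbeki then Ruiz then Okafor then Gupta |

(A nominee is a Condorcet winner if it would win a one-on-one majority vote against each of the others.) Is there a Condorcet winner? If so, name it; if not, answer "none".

Mbeki

Pairwise majorities:
Gupta vs Mbeki: Gupta is ranked higher on 4+2+1 = 7 ballots, Mbeki on 14. Mbeki wins 14–7.
Gupta–Ruiz: Gupta 11–10.
Gupta vs Okafor: 9 to 12, Okafor.
Mbeki vs Ruiz: 12 to 9, Mbeki.
Mbeki vs Okafor: 15 to 6, Mbeki.
Ruiz vs Okafor: Ruiz wins 14–7.
Mbeki defeats every rival head-to-head and is the Condorcet winner.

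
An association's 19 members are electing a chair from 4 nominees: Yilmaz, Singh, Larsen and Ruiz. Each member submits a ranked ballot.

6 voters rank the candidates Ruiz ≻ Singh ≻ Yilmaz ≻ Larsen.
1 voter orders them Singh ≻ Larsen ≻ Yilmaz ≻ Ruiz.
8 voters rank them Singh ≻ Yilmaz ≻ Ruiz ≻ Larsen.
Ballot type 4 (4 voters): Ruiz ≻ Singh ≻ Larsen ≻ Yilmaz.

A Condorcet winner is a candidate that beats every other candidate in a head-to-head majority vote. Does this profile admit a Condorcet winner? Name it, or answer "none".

Check each pair by majority over 19 ballots:
Yilmaz vs Singh: Yilmaz preferred on 0 ballots; Singh wins 19–0.
Yilmaz vs Larsen: Yilmaz preferred on 6+8 = 14 ballots; Yilmaz wins 14–5.
Yilmaz vs Ruiz: Yilmaz is ranked higher on 1+8 = 9 ballots, Ruiz on 10. Ruiz wins 10–9.
Singh vs Larsen: Singh preferred on 6+1+8+4 = 19 ballots; Singh wins 19–0.
Singh vs Ruiz: 1+8 = 9 for Singh, 10 for Ruiz — Ruiz by 10–9.
Larsen vs Ruiz: Larsen is ranked higher on 1 ballot, Ruiz on 18. Ruiz wins 18–1.
Ruiz beats each of Yilmaz, Singh, Larsen — Ruiz is the Condorcet winner.

Ruiz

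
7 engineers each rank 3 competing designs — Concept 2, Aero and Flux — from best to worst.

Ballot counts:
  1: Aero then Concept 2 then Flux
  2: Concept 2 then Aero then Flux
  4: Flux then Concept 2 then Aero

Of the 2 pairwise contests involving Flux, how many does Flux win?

Flux against each rival (7 engineers):
Flux vs Concept 2: Flux wins 4–3.
Flux vs Aero: 4 to 3, Flux.
Flux beats Concept 2, Aero — 2 pairwise wins.

2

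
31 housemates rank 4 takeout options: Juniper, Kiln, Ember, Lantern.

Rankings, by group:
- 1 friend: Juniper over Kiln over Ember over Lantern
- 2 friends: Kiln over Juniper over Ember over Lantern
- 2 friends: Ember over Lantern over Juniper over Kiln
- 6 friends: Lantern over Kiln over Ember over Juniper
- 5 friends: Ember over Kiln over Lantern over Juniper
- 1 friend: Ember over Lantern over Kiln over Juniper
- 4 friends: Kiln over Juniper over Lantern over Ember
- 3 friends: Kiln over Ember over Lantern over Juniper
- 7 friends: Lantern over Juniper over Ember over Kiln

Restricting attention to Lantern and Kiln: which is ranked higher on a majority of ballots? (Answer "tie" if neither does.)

Lantern

Ballots ranking Lantern above Kiln: 2 + 6 + 1 + 7 = 16.
Ballots ranking Kiln above Lantern: 31 − 16 = 15.
Lantern wins the head-to-head 16–15.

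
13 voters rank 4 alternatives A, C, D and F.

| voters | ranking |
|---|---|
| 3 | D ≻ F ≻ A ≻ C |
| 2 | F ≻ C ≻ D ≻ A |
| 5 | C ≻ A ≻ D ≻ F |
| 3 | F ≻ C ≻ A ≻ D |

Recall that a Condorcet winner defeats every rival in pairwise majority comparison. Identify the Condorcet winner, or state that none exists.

Check each pair by majority over 13 ballots:
A vs C: 3 for A, 10 for C — C by 10–3.
A vs D: 5+3 = 8 for A, 5 for D — A by 8–5.
A vs F: 5 for A, 8 for F — F by 8–5.
C vs D: C is ranked higher on 2+5+3 = 10 ballots, D on 3. C wins 10–3.
C vs F: 5 to 8, F.
D vs F: D is ranked higher on 3+5 = 8 ballots, F on 5. D wins 8–5.
Every alternative loses at least once (A loses to C; C loses to F; D loses to A; F loses to D). The majority relation contains the cycle A → D → F → A, so there is no Condorcet winner.

none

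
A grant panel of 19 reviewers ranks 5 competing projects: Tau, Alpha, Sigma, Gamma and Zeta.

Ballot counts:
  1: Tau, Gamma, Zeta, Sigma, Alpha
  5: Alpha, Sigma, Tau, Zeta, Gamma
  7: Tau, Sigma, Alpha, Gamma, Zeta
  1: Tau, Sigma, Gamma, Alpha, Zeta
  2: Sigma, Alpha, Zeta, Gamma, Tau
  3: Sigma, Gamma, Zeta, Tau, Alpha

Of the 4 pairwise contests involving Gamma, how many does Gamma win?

Gamma against each rival (19 reviewers):
Gamma vs Tau: Gamma preferred on 2+3 = 5 ballots; Tau wins 14–5.
Gamma vs Alpha: Gamma preferred on 1+1+3 = 5 ballots; Alpha wins 14–5.
Gamma vs Sigma: Sigma wins 18–1.
Gamma vs Zeta: Gamma, 12–7.
Gamma beats Zeta; loses to Tau, Alpha, Sigma — 1 pairwise win.

1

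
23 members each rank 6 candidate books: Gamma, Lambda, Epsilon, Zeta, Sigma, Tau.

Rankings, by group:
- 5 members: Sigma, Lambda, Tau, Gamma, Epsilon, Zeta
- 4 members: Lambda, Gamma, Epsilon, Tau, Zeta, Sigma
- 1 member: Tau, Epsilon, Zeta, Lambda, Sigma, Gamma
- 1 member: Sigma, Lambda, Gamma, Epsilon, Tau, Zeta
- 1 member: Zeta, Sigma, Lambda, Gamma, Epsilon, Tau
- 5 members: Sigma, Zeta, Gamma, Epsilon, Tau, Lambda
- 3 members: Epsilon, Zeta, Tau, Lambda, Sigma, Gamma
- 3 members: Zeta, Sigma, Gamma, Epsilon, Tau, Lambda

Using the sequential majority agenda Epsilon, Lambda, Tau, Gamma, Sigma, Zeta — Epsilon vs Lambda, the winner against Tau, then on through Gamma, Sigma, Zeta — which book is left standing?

Zeta

Round 1: Epsilon vs Lambda — 12–11, Epsilon advances.
Round 2: Epsilon vs Tau — 17–6, Epsilon advances.
Round 3: Epsilon vs Gamma — 4–19, Gamma advances.
Round 4: Gamma vs Sigma — 4–19, Sigma advances.
Round 5: Sigma vs Zeta — 11–12, Zeta advances.
The agenda winner is Zeta.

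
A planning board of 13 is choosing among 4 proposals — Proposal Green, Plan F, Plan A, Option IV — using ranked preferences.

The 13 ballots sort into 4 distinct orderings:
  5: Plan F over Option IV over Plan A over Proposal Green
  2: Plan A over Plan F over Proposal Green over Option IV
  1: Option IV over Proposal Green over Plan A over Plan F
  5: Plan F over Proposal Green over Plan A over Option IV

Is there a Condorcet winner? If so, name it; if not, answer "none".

Head-to-head results (13 council members):
Proposal Green–Plan F: Plan F 12–1.
Proposal Green vs Plan A: Plan A wins 7–6.
Proposal Green vs Option IV: Proposal Green, 7–6.
Plan F vs Plan A: Plan F preferred on 5+5 = 10 ballots; Plan F wins 10–3.
Plan F vs Option IV: 5+2+5 = 12 for Plan F, 1 for Option IV — Plan F by 12–1.
Plan A vs Option IV: Plan A preferred on 2+5 = 7 ballots; Plan A wins 7–6.
Plan F defeats every rival head-to-head and is the Condorcet winner.

Plan F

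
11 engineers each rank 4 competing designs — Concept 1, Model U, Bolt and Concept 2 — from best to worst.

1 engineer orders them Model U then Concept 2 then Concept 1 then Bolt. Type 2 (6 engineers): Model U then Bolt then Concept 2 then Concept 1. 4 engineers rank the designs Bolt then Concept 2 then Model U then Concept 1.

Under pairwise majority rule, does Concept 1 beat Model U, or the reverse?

Model U

No ballot ranks Concept 1 above Model U: 0.
Ballots ranking Model U above Concept 1: 11 − 0 = 11.
Model U wins the head-to-head 11–0.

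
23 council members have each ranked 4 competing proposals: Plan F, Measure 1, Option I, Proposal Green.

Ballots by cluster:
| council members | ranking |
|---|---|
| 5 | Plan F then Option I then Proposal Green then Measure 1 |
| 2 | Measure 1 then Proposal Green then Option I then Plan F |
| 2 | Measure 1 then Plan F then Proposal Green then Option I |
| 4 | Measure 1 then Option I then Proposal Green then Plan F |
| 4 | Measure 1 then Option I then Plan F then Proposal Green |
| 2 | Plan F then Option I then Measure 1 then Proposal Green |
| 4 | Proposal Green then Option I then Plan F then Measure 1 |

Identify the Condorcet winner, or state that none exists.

Head-to-head results (23 council members):
Plan F–Measure 1: Measure 1 12–11.
Plan F vs Option I: Option I wins 14–9.
Plan F vs Proposal Green: Plan F, 13–10.
Measure 1 vs Option I: Measure 1, 12–11.
Measure 1 vs Proposal Green: Measure 1 wins 14–9.
Option I vs Proposal Green: Option I wins 15–8.
Measure 1 wins every pairwise contest, so Measure 1 is the Condorcet winner.

Measure 1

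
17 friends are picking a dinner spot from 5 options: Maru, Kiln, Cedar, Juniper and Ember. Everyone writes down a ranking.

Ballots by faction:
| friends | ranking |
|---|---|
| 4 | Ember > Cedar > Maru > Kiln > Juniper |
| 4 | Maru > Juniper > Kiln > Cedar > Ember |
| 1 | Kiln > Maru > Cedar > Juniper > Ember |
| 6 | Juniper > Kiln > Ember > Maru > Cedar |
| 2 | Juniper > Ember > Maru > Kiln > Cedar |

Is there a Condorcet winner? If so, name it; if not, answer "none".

none

Pairwise majorities:
Maru–Kiln: Maru 10–7.
Maru vs Cedar: Maru, 13–4.
Maru vs Juniper: Maru, 9–8.
Maru vs Ember: Ember wins 12–5.
Kiln vs Cedar: Kiln, 13–4.
Kiln vs Juniper: Juniper wins 12–5.
Kiln vs Ember: Kiln wins 11–6.
Cedar vs Juniper: Juniper wins 12–5.
Cedar vs Ember: Ember wins 12–5.
Juniper vs Ember: Juniper, 13–4.
Each restaurant drops at least one matchup (Maru loses to Ember; Kiln loses to Maru; Cedar loses to Maru; Juniper loses to Maru; Ember loses to Kiln); the cycle Maru beats Kiln beats Ember beats Maru rules out a Condorcet winner.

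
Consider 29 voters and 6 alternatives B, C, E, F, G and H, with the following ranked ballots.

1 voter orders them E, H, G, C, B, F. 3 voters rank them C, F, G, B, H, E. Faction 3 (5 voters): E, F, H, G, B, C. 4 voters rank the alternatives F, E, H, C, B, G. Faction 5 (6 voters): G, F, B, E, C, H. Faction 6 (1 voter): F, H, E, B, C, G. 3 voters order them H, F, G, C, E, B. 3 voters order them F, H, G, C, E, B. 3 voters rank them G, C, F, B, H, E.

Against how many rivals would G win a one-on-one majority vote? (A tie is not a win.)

G against each rival (29 voters):
G vs B: G preferred on 24 ballots; G wins 24–5.
G vs C: 1+5+6+3+3+3 = 21 for G, 8 for C — G by 21–8.
G vs E: 18 to 11, G.
G vs F: G is ranked higher on 1+6+3 = 10 ballots, F on 19. F wins 19–10.
G vs H: G preferred on 3+6+3 = 12 ballots; H wins 17–12.
G beats B, C, E; loses to F, H — 3 pairwise wins.

3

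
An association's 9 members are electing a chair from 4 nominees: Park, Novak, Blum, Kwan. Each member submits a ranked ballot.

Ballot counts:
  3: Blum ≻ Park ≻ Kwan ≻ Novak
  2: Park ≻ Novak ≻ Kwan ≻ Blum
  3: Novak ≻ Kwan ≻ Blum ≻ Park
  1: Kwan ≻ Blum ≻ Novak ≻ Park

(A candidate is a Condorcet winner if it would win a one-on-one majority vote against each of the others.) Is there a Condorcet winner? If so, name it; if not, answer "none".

Check each pair by majority over 9 ballots:
Park vs Novak: 3+2 = 5 for Park, 4 for Novak — Park by 5–4.
Park vs Blum: 2 for Park, 7 for Blum — Blum by 7–2.
Park vs Kwan: Park preferred on 3+2 = 5 ballots; Park wins 5–4.
Novak vs Blum: Novak is ranked higher on 2+3 = 5 ballots, Blum on 4. Novak wins 5–4.
Novak vs Kwan: 2+3 = 5 for Novak, 4 for Kwan — Novak by 5–4.
Blum vs Kwan: 3 for Blum, 6 for Kwan — Kwan by 6–3.
No candidate is unbeaten: Park loses to Blum; Novak loses to Park; Blum loses to Novak; Kwan loses to Park. In particular Park beats Novak beats Blum beats Park is a majority cycle — no Condorcet winner exists.

none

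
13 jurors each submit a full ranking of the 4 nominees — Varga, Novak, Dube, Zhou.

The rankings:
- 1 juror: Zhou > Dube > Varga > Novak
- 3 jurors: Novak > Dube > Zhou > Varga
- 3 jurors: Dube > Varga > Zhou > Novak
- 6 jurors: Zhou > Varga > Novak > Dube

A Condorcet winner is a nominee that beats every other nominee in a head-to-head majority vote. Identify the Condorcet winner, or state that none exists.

Check each pair by majority over 13 ballots:
Varga vs Novak: Varga is ranked higher on 1+3+6 = 10 ballots, Novak on 3. Varga wins 10–3.
Varga vs Dube: Varga is ranked higher on 6 ballots, Dube on 7. Dube wins 7–6.
Varga vs Zhou: 3 for Varga, 10 for Zhou — Zhou by 10–3.
Novak vs Dube: 9 to 4, Novak.
Novak vs Zhou: 3 to 10, Zhou.
Dube vs Zhou: Dube is ranked higher on 3+3 = 6 ballots, Zhou on 7. Zhou wins 7–6.
Zhou defeats every rival head-to-head and is the Condorcet winner.

Zhou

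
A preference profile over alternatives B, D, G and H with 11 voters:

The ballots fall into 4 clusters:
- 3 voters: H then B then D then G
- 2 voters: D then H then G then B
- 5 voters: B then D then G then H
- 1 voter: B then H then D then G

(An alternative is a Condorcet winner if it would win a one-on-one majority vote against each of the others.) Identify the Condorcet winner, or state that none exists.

B

Check each pair by majority over 11 ballots:
B vs D: 9 to 2, B.
B–G: B 9–2.
B vs H: 5+1 = 6 for B, 5 for H — B by 6–5.
D vs G: D wins 11–0.
D vs H: D, 7–4.
G vs H: G preferred on 5 ballots; H wins 6–5.
B wins every pairwise contest, so B is the Condorcet winner.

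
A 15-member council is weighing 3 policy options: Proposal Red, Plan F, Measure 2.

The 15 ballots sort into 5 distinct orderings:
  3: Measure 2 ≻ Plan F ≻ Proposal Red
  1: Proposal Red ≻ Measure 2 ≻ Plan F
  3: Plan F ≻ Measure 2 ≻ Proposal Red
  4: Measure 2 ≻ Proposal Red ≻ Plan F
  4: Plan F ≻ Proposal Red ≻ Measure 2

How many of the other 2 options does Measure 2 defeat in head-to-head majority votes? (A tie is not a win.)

Measure 2 against each rival (15 council members):
Measure 2 vs Proposal Red: Measure 2, 10–5.
Measure 2 vs Plan F: Measure 2 preferred on 3+1+4 = 8 ballots; Measure 2 wins 8–7.
Measure 2 beats Proposal Red, Plan F — 2 pairwise wins.

2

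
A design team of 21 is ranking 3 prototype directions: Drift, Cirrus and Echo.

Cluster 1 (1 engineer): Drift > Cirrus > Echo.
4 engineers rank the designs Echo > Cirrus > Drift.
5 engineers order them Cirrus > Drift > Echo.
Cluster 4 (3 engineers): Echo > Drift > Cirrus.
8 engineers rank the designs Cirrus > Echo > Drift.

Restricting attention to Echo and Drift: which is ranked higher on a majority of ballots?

Echo

Ballots ranking Echo above Drift: 4 + 3 + 8 = 15.
Ballots ranking Drift above Echo: 21 − 15 = 6.
Echo wins the head-to-head 15–6.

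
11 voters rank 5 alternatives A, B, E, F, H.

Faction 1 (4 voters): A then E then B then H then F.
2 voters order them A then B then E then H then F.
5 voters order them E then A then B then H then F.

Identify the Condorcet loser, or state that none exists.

Pairwise majorities:
A vs B: 11 to 0, A.
A vs E: A is ranked higher on 4+2 = 6 ballots, E on 5. A wins 6–5.
A–F: A 11–0.
A vs H: 4+2+5 = 11 for A, 0 for H — A by 11–0.
B vs E: E, 9–2.
B vs F: B, 11–0.
B–H: B 11–0.
E–F: E 11–0.
E vs H: 4+2+5 = 11 for E, 0 for H — E by 11–0.
F–H: H 11–0.
Only F has no wins; F is the Condorcet loser.

F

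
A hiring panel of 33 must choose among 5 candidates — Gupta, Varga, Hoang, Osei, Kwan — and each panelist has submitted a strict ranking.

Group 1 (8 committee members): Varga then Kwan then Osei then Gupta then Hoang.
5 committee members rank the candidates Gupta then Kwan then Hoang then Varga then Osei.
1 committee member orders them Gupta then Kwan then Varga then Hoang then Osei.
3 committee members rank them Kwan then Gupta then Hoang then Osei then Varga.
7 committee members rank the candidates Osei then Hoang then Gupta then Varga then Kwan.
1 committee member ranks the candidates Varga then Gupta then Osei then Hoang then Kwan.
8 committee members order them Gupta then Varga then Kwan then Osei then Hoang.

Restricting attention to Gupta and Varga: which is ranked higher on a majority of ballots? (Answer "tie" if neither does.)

Ballots ranking Gupta above Varga: 5 + 1 + 3 + 7 + 8 = 24.
Ballots ranking Varga above Gupta: 33 − 24 = 9.
Gupta wins the head-to-head 24–9.

Gupta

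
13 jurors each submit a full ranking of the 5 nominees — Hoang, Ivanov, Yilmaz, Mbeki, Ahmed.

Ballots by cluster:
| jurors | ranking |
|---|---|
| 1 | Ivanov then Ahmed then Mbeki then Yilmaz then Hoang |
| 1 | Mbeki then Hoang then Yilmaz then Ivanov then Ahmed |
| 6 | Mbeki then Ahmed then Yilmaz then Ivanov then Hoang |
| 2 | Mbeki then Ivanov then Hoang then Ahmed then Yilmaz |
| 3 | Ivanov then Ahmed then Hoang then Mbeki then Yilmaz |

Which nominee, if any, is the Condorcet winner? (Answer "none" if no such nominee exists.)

Check each pair by majority over 13 ballots:
Hoang–Ivanov: Ivanov 12–1.
Hoang vs Yilmaz: Yilmaz wins 7–6.
Hoang vs Mbeki: Mbeki, 10–3.
Hoang–Ahmed: Ahmed 10–3.
Ivanov vs Yilmaz: Yilmaz, 7–6.
Ivanov vs Mbeki: Mbeki, 9–4.
Ivanov–Ahmed: Ivanov 7–6.
Yilmaz vs Mbeki: Mbeki wins 13–0.
Yilmaz vs Ahmed: Ahmed wins 12–1.
Mbeki vs Ahmed: Mbeki wins 9–4.
Only Mbeki has no losses; Mbeki is the Condorcet winner.

Mbeki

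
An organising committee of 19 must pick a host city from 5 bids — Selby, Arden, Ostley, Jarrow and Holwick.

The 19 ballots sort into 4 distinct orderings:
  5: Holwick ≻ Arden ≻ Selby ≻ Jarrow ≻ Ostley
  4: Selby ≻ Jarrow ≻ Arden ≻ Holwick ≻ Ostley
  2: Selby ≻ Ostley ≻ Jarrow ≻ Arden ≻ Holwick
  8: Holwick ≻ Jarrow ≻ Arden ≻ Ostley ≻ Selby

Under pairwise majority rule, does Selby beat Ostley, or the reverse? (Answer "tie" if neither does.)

Ballots ranking Selby above Ostley: 5 + 4 + 2 = 11.
Ballots ranking Ostley above Selby: 19 − 11 = 8.
Selby wins the head-to-head 11–8.

Selby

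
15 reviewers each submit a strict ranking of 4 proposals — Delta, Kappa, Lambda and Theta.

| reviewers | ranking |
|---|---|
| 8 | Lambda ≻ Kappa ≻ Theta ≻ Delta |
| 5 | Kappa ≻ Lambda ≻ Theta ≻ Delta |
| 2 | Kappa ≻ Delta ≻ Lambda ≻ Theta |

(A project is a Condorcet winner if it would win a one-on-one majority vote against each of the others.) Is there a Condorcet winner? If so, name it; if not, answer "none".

Pairwise majorities:
Delta vs Kappa: Delta is ranked higher on 0 ballots, Kappa on 15. Kappa wins 15–0.
Delta vs Lambda: Lambda wins 13–2.
Delta–Theta: Theta 13–2.
Kappa vs Lambda: 5+2 = 7 for Kappa, 8 for Lambda — Lambda by 8–7.
Kappa vs Theta: Kappa wins 15–0.
Lambda vs Theta: Lambda wins 15–0.
Lambda defeats every rival head-to-head and is the Condorcet winner.

Lambda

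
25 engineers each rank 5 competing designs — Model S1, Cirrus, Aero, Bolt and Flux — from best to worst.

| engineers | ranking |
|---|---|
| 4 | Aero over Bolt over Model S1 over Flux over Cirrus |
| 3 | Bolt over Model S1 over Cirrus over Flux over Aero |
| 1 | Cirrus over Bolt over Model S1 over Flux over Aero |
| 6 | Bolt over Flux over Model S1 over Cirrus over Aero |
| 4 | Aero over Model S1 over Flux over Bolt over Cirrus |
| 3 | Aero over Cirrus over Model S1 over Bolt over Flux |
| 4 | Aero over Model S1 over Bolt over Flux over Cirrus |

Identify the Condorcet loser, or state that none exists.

Pairwise majorities:
Model S1 vs Cirrus: 4+3+6+4+4 = 21 for Model S1, 4 for Cirrus — Model S1 by 21–4.
Model S1 vs Aero: Aero, 15–10.
Model S1 vs Bolt: 11 to 14, Bolt.
Model S1 vs Flux: 4+3+1+4+3+4 = 19 for Model S1, 6 for Flux — Model S1 by 19–6.
Cirrus vs Aero: Aero, 15–10.
Cirrus–Bolt: Bolt 21–4.
Cirrus vs Flux: Flux, 18–7.
Aero–Bolt: Aero 15–10.
Aero–Flux: Aero 15–10.
Bolt vs Flux: Bolt, 21–4.
Cirrus loses to every other design — it is the Condorcet loser.

Cirrus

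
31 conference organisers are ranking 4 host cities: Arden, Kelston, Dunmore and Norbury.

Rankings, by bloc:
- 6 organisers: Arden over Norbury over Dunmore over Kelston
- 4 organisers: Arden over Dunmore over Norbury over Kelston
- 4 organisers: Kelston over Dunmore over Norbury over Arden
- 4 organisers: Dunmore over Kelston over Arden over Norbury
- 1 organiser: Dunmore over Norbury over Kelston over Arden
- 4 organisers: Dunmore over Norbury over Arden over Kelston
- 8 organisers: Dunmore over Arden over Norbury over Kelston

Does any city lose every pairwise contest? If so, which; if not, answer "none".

Kelston

Head-to-head results (31 organisers):
Arden vs Kelston: Arden wins 22–9.
Arden vs Dunmore: Arden is ranked higher on 6+4 = 10 ballots, Dunmore on 21. Dunmore wins 21–10.
Arden–Norbury: Arden 22–9.
Kelston vs Dunmore: Kelston preferred on 4 ballots; Dunmore wins 27–4.
Kelston vs Norbury: 8 to 23, Norbury.
Dunmore vs Norbury: Dunmore preferred on 4+4+4+1+4+8 = 25 ballots; Dunmore wins 25–6.
Only Kelston has no wins; Kelston is the Condorcet loser.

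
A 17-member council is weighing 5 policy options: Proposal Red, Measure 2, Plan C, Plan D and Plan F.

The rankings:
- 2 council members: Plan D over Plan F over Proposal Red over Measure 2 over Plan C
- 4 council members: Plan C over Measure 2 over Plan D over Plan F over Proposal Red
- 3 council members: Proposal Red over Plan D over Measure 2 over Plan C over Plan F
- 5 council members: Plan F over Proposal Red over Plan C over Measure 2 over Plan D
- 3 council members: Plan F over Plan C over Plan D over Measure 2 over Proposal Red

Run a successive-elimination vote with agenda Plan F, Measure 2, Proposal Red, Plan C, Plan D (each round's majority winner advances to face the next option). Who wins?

Round 1: Plan F vs Measure 2 — 10–7, Plan F advances.
Round 2: Plan F vs Proposal Red — 14–3, Plan F advances.
Round 3: Plan F vs Plan C — 10–7, Plan F advances.
Round 4: Plan F vs Plan D — 8–9, Plan D advances.
The agenda winner is Plan D.

Plan D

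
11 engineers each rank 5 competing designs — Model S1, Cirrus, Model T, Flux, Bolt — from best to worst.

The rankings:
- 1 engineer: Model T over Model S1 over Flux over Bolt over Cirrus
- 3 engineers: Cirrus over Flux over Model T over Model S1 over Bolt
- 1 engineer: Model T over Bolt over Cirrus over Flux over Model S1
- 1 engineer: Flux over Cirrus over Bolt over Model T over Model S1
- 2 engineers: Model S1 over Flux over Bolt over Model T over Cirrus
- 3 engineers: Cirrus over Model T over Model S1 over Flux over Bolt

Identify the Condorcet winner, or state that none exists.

Head-to-head results (11 engineers):
Model S1 vs Cirrus: 3 to 8, Cirrus.
Model S1 vs Model T: 2 for Model S1, 9 for Model T — Model T by 9–2.
Model S1 vs Flux: 6 to 5, Model S1.
Model S1 vs Bolt: 1+3+2+3 = 9 for Model S1, 2 for Bolt — Model S1 by 9–2.
Cirrus vs Model T: Cirrus is ranked higher on 3+1+3 = 7 ballots, Model T on 4. Cirrus wins 7–4.
Cirrus vs Flux: 3+1+3 = 7 for Cirrus, 4 for Flux — Cirrus by 7–4.
Cirrus vs Bolt: Cirrus preferred on 3+1+3 = 7 ballots; Cirrus wins 7–4.
Model T vs Flux: Model T preferred on 1+1+3 = 5 ballots; Flux wins 6–5.
Model T vs Bolt: 8 to 3, Model T.
Flux vs Bolt: 1+3+1+2+3 = 10 for Flux, 1 for Bolt — Flux by 10–1.
Cirrus defeats every rival head-to-head and is the Condorcet winner.

Cirrus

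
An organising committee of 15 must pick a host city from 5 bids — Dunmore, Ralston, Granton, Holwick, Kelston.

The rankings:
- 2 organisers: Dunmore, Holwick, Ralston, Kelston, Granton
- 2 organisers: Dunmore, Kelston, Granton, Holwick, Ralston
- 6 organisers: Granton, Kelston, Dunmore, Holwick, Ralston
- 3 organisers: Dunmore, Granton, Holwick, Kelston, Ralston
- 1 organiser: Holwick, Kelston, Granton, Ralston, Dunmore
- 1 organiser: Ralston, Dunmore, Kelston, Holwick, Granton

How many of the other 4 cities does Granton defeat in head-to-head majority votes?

Granton against each rival (15 organisers):
Granton vs Dunmore: 7 to 8, Dunmore.
Granton vs Ralston: 12 to 3, Granton.
Granton vs Holwick: Granton preferred on 2+6+3 = 11 ballots; Granton wins 11–4.
Granton vs Kelston: Granton is ranked higher on 6+3 = 9 ballots, Kelston on 6. Granton wins 9–6.
Granton beats Ralston, Holwick, Kelston; loses to Dunmore — 3 pairwise wins.

3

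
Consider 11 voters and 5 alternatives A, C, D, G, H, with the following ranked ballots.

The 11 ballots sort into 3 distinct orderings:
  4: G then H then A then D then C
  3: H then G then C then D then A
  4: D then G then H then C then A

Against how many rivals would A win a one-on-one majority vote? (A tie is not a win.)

A against each rival (11 voters):
A vs C: A preferred on 4 ballots; C wins 7–4.
A vs D: A preferred on 4 ballots; D wins 7–4.
A vs G: 0 to 11, G.
A vs H: H, 11–0.
A beats no one; loses to C, D, G, H — 0 pairwise wins.

0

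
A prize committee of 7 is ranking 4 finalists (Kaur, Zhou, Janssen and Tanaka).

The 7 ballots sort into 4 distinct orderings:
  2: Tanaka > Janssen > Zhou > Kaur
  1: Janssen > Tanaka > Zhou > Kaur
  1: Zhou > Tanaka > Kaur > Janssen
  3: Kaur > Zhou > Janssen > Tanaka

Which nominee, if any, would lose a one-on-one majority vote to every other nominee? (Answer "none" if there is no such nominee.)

Pairwise majorities:
Kaur vs Zhou: Kaur preferred on 3 ballots; Zhou wins 4–3.
Kaur vs Janssen: 4 to 3, Kaur.
Kaur vs Tanaka: Tanaka, 4–3.
Zhou vs Janssen: Zhou, 4–3.
Zhou vs Tanaka: Zhou wins 4–3.
Janssen vs Tanaka: Janssen, 4–3.
Every nominee wins at least one matchup (Kaur beats Janssen; Zhou beats Kaur; Janssen beats Tanaka; Tanaka beats Kaur), so there is no Condorcet loser.

none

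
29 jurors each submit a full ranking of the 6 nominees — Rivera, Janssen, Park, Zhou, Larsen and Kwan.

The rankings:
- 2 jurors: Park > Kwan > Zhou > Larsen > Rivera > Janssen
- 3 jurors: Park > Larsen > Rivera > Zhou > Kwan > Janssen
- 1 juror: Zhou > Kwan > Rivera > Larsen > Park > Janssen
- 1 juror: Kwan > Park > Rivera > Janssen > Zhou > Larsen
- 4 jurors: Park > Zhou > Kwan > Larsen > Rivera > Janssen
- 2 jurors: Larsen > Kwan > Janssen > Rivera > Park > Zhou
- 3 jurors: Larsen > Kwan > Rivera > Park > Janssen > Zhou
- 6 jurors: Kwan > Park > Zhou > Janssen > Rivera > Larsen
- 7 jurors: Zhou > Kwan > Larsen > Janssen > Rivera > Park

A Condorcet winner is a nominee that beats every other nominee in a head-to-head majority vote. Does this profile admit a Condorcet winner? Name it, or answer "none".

Check each pair by majority over 29 ballots:
Rivera vs Janssen: Rivera is ranked higher on 2+3+1+1+4+3 = 14 ballots, Janssen on 15. Janssen wins 15–14.
Rivera vs Park: Rivera preferred on 1+2+3+7 = 13 ballots; Park wins 16–13.
Rivera vs Zhou: 9 to 20, Zhou.
Rivera vs Larsen: Rivera is ranked higher on 1+1+6 = 8 ballots, Larsen on 21. Larsen wins 21–8.
Rivera vs Kwan: Rivera preferred on 3 ballots; Kwan wins 26–3.
Janssen vs Park: Janssen preferred on 2+7 = 9 ballots; Park wins 20–9.
Janssen vs Zhou: Janssen preferred on 1+2+3 = 6 ballots; Zhou wins 23–6.
Janssen vs Larsen: 7 to 22, Larsen.
Janssen vs Kwan: Janssen is ranked higher on 0 ballots, Kwan on 29. Kwan wins 29–0.
Park vs Zhou: Park is ranked higher on 21 ballots, Zhou on 8. Park wins 21–8.
Park vs Larsen: Park preferred on 2+3+1+4+6 = 16 ballots; Park wins 16–13.
Park vs Kwan: 2+3+4 = 9 for Park, 20 for Kwan — Kwan by 20–9.
Zhou vs Larsen: Zhou is ranked higher on 2+1+1+4+6+7 = 21 ballots, Larsen on 8. Zhou wins 21–8.
Zhou vs Kwan: Zhou is ranked higher on 3+1+4+7 = 15 ballots, Kwan on 14. Zhou wins 15–14.
Larsen vs Kwan: 8 to 21, Kwan.
Every nominee loses at least once (Rivera loses to Janssen; Janssen loses to Park; Park loses to Kwan; Zhou loses to Park; Larsen loses to Park; Kwan loses to Zhou). The majority relation contains the cycle Park > Zhou > Kwan > Park, so there is no Condorcet winner.

none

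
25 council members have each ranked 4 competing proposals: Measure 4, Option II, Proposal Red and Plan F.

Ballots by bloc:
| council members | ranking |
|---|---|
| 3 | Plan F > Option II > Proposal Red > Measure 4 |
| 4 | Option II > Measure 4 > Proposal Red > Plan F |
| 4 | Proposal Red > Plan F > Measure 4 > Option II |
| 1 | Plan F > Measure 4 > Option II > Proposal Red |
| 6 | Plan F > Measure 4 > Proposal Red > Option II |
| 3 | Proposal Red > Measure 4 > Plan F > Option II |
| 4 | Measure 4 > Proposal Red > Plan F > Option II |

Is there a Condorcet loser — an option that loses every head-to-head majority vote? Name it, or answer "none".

Option II

Head-to-head results (25 council members):
Measure 4 vs Option II: Measure 4, 18–7.
Measure 4 vs Proposal Red: 4+1+6+4 = 15 for Measure 4, 10 for Proposal Red — Measure 4 by 15–10.
Measure 4 vs Plan F: Plan F, 14–11.
Option II vs Proposal Red: Option II preferred on 3+4+1 = 8 ballots; Proposal Red wins 17–8.
Option II vs Plan F: Option II preferred on 4 ballots; Plan F wins 21–4.
Proposal Red vs Plan F: Proposal Red, 15–10.
Only Option II has no wins; Option II is the Condorcet loser.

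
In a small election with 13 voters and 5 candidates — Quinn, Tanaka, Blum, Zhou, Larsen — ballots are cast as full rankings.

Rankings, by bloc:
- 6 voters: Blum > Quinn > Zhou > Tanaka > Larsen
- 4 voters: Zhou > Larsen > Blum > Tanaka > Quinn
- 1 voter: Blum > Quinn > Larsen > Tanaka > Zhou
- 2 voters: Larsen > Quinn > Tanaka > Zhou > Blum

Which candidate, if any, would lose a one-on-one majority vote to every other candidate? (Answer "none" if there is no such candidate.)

Head-to-head results (13 voters):
Quinn–Tanaka: Quinn 9–4.
Quinn vs Blum: Blum, 11–2.
Quinn vs Zhou: 9 to 4, Quinn.
Quinn–Larsen: Quinn 7–6.
Tanaka vs Blum: Tanaka is ranked higher on 2 ballots, Blum on 11. Blum wins 11–2.
Tanaka vs Zhou: Tanaka preferred on 1+2 = 3 ballots; Zhou wins 10–3.
Tanaka vs Larsen: 6 to 7, Larsen.
Blum vs Zhou: 7 to 6, Blum.
Blum vs Larsen: Blum preferred on 6+1 = 7 ballots; Blum wins 7–6.
Zhou vs Larsen: Zhou wins 10–3.
Tanaka is beaten in every head-to-head and is the Condorcet loser.

Tanaka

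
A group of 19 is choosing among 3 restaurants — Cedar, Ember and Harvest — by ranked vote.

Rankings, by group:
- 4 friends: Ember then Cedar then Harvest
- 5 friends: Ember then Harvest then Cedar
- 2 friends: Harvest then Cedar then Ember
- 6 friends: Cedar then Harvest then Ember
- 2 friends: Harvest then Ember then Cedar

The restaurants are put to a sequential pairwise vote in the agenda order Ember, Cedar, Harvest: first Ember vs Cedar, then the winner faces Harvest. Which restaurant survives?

Round 1: Ember vs Cedar — 11–8, Ember advances.
Round 2: Ember vs Harvest — 9–10, Harvest advances.
The agenda winner is Harvest.

Harvest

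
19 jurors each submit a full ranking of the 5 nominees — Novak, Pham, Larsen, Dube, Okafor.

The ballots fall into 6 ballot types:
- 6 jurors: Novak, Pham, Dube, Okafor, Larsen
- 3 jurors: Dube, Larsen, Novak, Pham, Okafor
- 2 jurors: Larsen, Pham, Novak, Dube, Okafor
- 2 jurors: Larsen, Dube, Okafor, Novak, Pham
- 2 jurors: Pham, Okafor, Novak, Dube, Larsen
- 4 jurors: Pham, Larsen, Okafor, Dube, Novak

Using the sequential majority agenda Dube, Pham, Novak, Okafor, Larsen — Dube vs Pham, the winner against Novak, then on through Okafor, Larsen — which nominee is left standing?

Round 1: Dube vs Pham — 5–14, Pham advances.
Round 2: Pham vs Novak — 8–11, Novak advances.
Round 3: Novak vs Okafor — 11–8, Novak advances.
Round 4: Novak vs Larsen — 8–11, Larsen advances.
Larsen survives the agenda.

Larsen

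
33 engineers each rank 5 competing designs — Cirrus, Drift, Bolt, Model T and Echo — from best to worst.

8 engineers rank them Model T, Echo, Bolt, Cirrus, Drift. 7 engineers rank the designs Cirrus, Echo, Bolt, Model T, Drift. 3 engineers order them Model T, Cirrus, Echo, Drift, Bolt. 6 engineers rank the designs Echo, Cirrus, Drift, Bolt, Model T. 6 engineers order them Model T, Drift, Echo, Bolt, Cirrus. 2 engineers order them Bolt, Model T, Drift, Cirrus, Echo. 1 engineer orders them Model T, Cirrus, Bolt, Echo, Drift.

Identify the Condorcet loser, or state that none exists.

Head-to-head results (33 engineers):
Cirrus vs Drift: Cirrus preferred on 8+7+3+6+1 = 25 ballots; Cirrus wins 25–8.
Cirrus vs Bolt: Cirrus wins 17–16.
Cirrus vs Model T: 7+6 = 13 for Cirrus, 20 for Model T — Model T by 20–13.
Cirrus vs Echo: 7+3+2+1 = 13 for Cirrus, 20 for Echo — Echo by 20–13.
Drift vs Bolt: 15 to 18, Bolt.
Drift vs Model T: Drift preferred on 6 ballots; Model T wins 27–6.
Drift vs Echo: 8 to 25, Echo.
Bolt vs Model T: Model T wins 18–15.
Bolt vs Echo: Bolt preferred on 2+1 = 3 ballots; Echo wins 30–3.
Model T vs Echo: Model T is ranked higher on 8+3+6+2+1 = 20 ballots, Echo on 13. Model T wins 20–13.
Drift loses to every other design — it is the Condorcet loser.

Drift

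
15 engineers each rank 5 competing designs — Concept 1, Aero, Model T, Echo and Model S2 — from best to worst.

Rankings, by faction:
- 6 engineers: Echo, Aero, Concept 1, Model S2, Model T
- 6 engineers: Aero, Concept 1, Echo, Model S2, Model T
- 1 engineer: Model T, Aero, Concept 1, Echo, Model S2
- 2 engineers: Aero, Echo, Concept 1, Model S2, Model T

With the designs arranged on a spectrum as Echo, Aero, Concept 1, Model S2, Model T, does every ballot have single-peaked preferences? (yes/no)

Axis positions: Echo=1, Aero=2, Concept 1=3, Model S2=4, Model T=5.
Faction 1 (peak Echo at position 1): ranking walks positions 1-2-3-4-5, expanding outward from the peak — single-peaked.
Faction 2 (peak Aero at position 2): ranking walks positions 2-3-1-4-5, expanding outward from the peak — single-peaked.
Faction 3: ranking walks positions 5-2-3-1-4; Aero is ranked above Model S2 even though Model S2 lies between Aero and the peak Model T on the axis — preferences dip and rise again. Not single-peaked.
Faction 4 (peak Aero at position 2): ranking walks positions 2-1-3-4-5, expanding outward from the peak — single-peaked.
Faction 3 violates single-peakedness, so the profile is not single-peaked on this axis.

no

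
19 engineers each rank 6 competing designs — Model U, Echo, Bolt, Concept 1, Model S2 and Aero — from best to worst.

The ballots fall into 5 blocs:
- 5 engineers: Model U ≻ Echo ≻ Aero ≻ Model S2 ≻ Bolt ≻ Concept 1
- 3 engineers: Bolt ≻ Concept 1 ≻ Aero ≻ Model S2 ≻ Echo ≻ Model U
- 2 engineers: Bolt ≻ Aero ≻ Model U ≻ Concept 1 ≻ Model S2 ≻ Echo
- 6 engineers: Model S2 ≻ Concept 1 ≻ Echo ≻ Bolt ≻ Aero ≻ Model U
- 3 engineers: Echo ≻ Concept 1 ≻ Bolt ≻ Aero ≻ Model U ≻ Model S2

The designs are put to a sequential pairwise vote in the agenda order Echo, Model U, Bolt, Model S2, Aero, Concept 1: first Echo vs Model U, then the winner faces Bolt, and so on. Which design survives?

Round 1: Echo vs Model U — 12–7, Echo advances.
Round 2: Echo vs Bolt — 14–5, Echo advances.
Round 3: Echo vs Model S2 — 8–11, Model S2 advances.
Round 4: Model S2 vs Aero — 6–13, Aero advances.
Round 5: Aero vs Concept 1 — 7–12, Concept 1 advances.
The agenda winner is Concept 1.

Concept 1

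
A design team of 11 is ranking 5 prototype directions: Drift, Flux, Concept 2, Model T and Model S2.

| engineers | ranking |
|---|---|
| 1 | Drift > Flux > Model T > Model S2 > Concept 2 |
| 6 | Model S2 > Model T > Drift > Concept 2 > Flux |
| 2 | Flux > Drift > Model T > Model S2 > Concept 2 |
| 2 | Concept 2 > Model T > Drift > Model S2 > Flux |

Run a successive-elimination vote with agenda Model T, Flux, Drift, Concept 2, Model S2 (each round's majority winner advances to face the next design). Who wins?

Round 1: Model T vs Flux — 8–3, Model T advances.
Round 2: Model T vs Drift — 8–3, Model T advances.
Round 3: Model T vs Concept 2 — 9–2, Model T advances.
Round 4: Model T vs Model S2 — 5–6, Model S2 advances.
The agenda winner is Model S2.

Model S2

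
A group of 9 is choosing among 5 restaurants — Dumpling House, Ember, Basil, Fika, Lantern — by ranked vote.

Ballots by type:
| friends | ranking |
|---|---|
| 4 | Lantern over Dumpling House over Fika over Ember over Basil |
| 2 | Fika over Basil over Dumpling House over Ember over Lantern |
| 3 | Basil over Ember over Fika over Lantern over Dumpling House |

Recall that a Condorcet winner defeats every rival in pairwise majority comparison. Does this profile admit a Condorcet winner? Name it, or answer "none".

Pairwise majorities:
Dumpling House–Ember: Dumpling House 6–3.
Dumpling House vs Basil: Basil, 5–4.
Dumpling House–Fika: Fika 5–4.
Dumpling House–Lantern: Lantern 7–2.
Ember–Basil: Basil 5–4.
Ember–Fika: Fika 6–3.
Ember vs Lantern: Ember wins 5–4.
Basil–Fika: Fika 6–3.
Basil vs Lantern: Basil wins 5–4.
Fika vs Lantern: Fika wins 5–4.
Fika wins every pairwise contest, so Fika is the Condorcet winner.

Fika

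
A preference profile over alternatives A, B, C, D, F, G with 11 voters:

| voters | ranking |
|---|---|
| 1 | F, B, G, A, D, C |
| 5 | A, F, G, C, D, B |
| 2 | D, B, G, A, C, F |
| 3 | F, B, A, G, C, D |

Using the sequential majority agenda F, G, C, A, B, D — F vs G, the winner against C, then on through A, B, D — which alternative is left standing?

Round 1: F vs G — 9–2, F advances.
Round 2: F vs C — 9–2, F advances.
Round 3: F vs A — 4–7, A advances.
Round 4: A vs B — 5–6, B advances.
Round 5: B vs D — 4–7, D advances.
D survives the agenda.

D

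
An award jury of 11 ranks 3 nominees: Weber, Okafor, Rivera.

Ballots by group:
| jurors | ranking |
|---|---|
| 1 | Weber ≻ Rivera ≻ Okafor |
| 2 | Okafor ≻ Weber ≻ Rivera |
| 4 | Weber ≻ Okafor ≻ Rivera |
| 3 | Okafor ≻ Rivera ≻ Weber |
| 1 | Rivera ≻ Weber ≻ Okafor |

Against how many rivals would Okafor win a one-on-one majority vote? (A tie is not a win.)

1

Okafor against each rival (11 jurors):
Okafor vs Weber: Weber, 6–5.
Okafor vs Rivera: Okafor is ranked higher on 2+4+3 = 9 ballots, Rivera on 2. Okafor wins 9–2.
Okafor beats Rivera; loses to Weber — 1 pairwise win.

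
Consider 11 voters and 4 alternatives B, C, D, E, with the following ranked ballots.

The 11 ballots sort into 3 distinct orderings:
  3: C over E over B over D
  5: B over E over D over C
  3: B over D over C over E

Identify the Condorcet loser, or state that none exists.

none

Pairwise majorities:
B–C: B 8–3.
B vs D: 11 to 0, B.
B vs E: B is ranked higher on 5+3 = 8 ballots, E on 3. B wins 8–3.
C vs D: D wins 8–3.
C vs E: 6 to 5, C.
D vs E: 3 for D, 8 for E — E by 8–3.
No alternative is winless: B beats C; C beats E; D beats C; E beats D. There is no Condorcet loser.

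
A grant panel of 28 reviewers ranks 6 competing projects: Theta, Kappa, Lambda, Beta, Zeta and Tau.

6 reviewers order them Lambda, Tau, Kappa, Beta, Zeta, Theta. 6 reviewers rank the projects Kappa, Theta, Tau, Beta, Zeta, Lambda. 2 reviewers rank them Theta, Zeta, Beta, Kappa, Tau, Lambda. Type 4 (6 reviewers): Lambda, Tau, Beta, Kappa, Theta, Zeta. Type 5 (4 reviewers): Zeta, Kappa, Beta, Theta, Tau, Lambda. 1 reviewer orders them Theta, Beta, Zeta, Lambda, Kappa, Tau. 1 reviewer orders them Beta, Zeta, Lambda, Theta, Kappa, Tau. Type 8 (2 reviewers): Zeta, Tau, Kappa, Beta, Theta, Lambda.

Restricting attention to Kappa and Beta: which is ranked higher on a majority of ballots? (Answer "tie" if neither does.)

Ballots ranking Kappa above Beta: 6 + 6 + 4 + 2 = 18.
Ballots ranking Beta above Kappa: 28 − 18 = 10.
Kappa wins the head-to-head 18–10.

Kappa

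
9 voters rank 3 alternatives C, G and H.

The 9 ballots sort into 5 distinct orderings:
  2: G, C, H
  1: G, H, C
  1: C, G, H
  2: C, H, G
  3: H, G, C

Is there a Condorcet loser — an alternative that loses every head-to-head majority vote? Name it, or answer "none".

Head-to-head results (9 voters):
C vs G: 1+2 = 3 for C, 6 for G — G by 6–3.
C vs H: C preferred on 2+1+2 = 5 ballots; C wins 5–4.
G vs H: G preferred on 2+1+1 = 4 ballots; H wins 5–4.
Each alternative has at least one pairwise win (C beats H; G beats C; H beats G) — no Condorcet loser.

none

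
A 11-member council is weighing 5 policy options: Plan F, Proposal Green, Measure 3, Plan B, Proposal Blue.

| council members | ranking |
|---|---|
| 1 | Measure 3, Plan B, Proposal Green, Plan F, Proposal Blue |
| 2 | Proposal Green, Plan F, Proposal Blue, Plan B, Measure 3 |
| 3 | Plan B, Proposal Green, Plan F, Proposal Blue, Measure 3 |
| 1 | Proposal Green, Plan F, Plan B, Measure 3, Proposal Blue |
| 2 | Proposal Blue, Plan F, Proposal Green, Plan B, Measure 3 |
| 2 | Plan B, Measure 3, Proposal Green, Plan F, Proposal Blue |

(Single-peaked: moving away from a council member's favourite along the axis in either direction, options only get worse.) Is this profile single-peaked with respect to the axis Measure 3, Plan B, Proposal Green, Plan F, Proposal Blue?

Axis positions: Measure 3=1, Plan B=2, Proposal Green=3, Plan F=4, Proposal Blue=5.
Group 1 (peak Measure 3 at position 1): ranking walks positions 1-2-3-4-5, expanding outward from the peak — single-peaked.
Group 2 (peak Proposal Green at position 3): ranking walks positions 3-4-5-2-1, expanding outward from the peak — single-peaked.
Group 3 (peak Plan B at position 2): ranking walks positions 2-3-4-5-1, expanding outward from the peak — single-peaked.
Group 4 (peak Proposal Green at position 3): ranking walks positions 3-4-2-1-5, expanding outward from the peak — single-peaked.
Group 5 (peak Proposal Blue at position 5): ranking walks positions 5-4-3-2-1, expanding outward from the peak — single-peaked.
Group 6 (peak Plan B at position 2): ranking walks positions 2-1-3-4-5, expanding outward from the peak — single-peaked.
Every ranking is single-peaked on this axis.

yes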